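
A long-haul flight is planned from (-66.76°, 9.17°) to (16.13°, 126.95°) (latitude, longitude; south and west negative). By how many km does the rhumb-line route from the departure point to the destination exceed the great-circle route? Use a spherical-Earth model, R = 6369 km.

856 km

Great circle: cos σ = sin φ₁ sin φ₂ + cos φ₁ cos φ₂ cos Δλ,  σ = 2.0174 rad → d_gc = 12849.1 km
Rhumb line: Δψ = +1.8670, q = Δφ/Δψ = 0.7749, d_rh = R√(Δφ²+q²Δλ²) = 13704.9 km
Excess = 13704.9 − 12849.1 = 855.8 ≈ 856 km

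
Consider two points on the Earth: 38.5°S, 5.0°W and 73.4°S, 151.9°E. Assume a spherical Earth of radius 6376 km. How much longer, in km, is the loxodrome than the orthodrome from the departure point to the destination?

2250 km

Great circle: cos σ = sin φ₁ sin φ₂ + cos φ₁ cos φ₂ cos Δλ,  σ = 1.1692 rad → d_gc = 7454.6 km
Rhumb line: Δψ = -1.1958, q = Δφ/Δψ = 0.5094, d_rh = R√(Δφ²+q²Δλ²) = 9704.6 km
Excess = 9704.6 − 7454.6 = 2250.0 ≈ 2250 km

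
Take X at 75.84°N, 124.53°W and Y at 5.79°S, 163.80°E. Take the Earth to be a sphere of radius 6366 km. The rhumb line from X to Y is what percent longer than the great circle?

Great circle: σ = 1.5921 rad → d_gc = Rσ = 10135.1 km
Rhumb: Δφ = -1.4247, Δλ = -1.2509, Δψ = -2.1871, q = Δφ/Δψ = 0.6514 → d_rh = R√(Δφ²+q²Δλ²) = 10448.4 km
Excess = (10448.4 − 10135.1) / 10135.1 = 313.3 / 10135.1 = 3.09% ≈ 3.1%

3.1%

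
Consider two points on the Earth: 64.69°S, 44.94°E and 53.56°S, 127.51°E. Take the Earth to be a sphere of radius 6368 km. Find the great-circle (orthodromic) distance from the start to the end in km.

cos σ = sin φ₁ sin φ₂ + cos φ₁ cos φ₂ cos Δλ
      = sin(-64.69°)sin(-53.56°) + cos(-64.69°)cos(-53.56°)cos(82.57°) = 0.7601
σ = 40.528° → d = Rσ = 6368·0.70734 = 4504 km

4504 km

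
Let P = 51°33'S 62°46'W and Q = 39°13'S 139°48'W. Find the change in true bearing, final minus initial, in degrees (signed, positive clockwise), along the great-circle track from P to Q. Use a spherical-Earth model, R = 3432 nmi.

At departure: θ₁ = atan2(sin Δλ cos φ₂, cos φ₁ sin φ₂ − sin φ₁ cos φ₂ cos Δλ) = 251.20°
At arrival: θ₂ = atan2(sin Δλ cos φ₁, −cos φ₂ sin φ₁ + sin φ₂ cos φ₁ cos Δλ) = 310.55°
Δθ = θ₂ − θ₁ = +59.4°

+59.4°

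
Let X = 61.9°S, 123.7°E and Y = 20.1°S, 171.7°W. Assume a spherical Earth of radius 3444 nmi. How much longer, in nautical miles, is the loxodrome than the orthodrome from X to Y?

96 nmi

Great circle: cos σ = sin φ₁ sin φ₂ + cos φ₁ cos φ₂ cos Δλ,  σ = 1.0554 rad → d_gc = 3634.8 nmi
Rhumb line: Δψ = +1.0270, q = Δφ/Δψ = 0.7103, d_rh = R√(Δφ²+q²Δλ²) = 3731.1 nmi
Excess = 3731.1 − 3634.8 = 96.3 ≈ 96 nmi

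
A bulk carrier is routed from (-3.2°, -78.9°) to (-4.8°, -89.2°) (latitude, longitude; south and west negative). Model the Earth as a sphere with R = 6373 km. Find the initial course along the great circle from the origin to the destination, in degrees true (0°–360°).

260.8°

θ = atan2( sin Δλ·cos φ₂ ,  cos φ₁ sin φ₂ − sin φ₁ cos φ₂ cos Δλ )
  = atan2(-0.1782, -0.0288) = 260.81°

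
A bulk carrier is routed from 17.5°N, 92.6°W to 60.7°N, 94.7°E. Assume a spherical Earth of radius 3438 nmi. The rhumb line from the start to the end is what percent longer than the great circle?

31.4%

Great circle: σ = 1.7729 rad → d_gc = Rσ = 6095.2 nmi
Rhumb: Δφ = +0.7540, Δλ = -3.0142, Δψ = +1.0314, q = Δφ/Δψ = 0.7311 → d_rh = R√(Δφ²+q²Δλ²) = 8007.0 nmi
Excess = (8007.0 − 6095.2) / 6095.2 = 1911.8 / 6095.2 = 31.37% ≈ 31.4%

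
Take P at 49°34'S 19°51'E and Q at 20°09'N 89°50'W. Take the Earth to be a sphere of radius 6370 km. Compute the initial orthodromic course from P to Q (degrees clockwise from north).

θ = atan2( sin Δλ·cos φ₂ ,  cos φ₁ sin φ₂ − sin φ₁ cos φ₂ cos Δλ )
  = atan2(-0.8839, -0.0173) = 268.88°

268.9°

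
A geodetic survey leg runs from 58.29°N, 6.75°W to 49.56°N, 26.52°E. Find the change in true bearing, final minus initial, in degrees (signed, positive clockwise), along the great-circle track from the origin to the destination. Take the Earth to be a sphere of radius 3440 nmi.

Initial bearing θ₁ = atan2(sin Δλ cos φ₂, cos φ₁ sin φ₂ − sin φ₁ cos φ₂ cos Δλ) = 99.78°
Final bearing θ₂ = (initial bearing from the destination back to the start) + 180° = 127.01°
Δθ = θ₂ − θ₁ = +27.2°

+27.2°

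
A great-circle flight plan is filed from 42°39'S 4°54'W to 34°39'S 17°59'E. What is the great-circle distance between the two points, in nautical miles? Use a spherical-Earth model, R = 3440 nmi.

Haversine: a = sin²(Δφ/2)+cos φ₁ cos φ₂ sin²(Δλ/2) = 0.02868;  σ = 2·atan2(√a,√(1−a))
σ = 19.499° → d = Rσ = 3440·0.34032 = 1171 nmi

1171 nmi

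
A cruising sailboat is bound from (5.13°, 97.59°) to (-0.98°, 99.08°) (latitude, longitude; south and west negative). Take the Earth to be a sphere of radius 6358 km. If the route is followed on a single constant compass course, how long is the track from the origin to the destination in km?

698 km

Δψ = ln[tan(π/4+φ₂/2)/tan(π/4+φ₁/2)] = -0.1068;  Δφ = -0.1066 rad,  Δλ = +0.0260 rad
q = Δφ/Δψ = 0.9989
d = R·√(Δφ² + q²Δλ²) = 6358·0.10976 = 698 km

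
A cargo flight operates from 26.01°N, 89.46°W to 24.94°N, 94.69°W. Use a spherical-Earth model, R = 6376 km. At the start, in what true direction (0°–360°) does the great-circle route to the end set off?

258.4°

θ = atan2( sin Δλ·cos φ₂ ,  cos φ₁ sin φ₂ − sin φ₁ cos φ₂ cos Δλ )
  = atan2(-0.0827, -0.0170) = 258.37°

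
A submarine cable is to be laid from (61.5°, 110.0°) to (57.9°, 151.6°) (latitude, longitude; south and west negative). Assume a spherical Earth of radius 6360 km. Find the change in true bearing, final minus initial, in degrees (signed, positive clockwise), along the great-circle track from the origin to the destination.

Initial bearing θ₁ = atan2(sin Δλ cos φ₂, cos φ₁ sin φ₂ − sin φ₁ cos φ₂ cos Δλ) = 81.14°
Final bearing θ₂ = (initial bearing from the destination back to the start) + 180° = 117.47°
Δθ = θ₂ − θ₁ = +36.3°

+36.3°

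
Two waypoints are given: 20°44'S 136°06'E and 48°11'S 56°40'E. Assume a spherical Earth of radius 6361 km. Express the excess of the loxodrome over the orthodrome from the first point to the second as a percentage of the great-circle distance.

3.1%

Great circle: σ = 1.1830 rad → d_gc = Rσ = 7524.8 km
Rhumb: Δφ = -0.4791, Δλ = -1.3864, Δψ = -0.5922, q = Δφ/Δψ = 0.8090 → d_rh = R√(Δφ²+q²Δλ²) = 7757.7 km
Excess = (7757.7 − 7524.8) / 7524.8 = 232.9 / 7524.8 = 3.10% ≈ 3.1%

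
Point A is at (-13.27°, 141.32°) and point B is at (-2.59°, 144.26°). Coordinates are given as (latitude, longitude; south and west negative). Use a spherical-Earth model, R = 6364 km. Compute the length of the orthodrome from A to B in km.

Haversine: a = sin²(Δφ/2)+cos φ₁ cos φ₂ sin²(Δλ/2) = 0.00930;  σ = 2·atan2(√a,√(1−a))
σ = 11.069° → d = Rσ = 6364·0.19318 = 1229 km

1229 km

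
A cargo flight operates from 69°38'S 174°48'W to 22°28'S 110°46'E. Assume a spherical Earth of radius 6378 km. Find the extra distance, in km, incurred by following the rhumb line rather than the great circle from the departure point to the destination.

Great circle: cos σ = sin φ₁ sin φ₂ + cos φ₁ cos φ₂ cos Δλ,  σ = 1.1101 rad → d_gc = 7080.3 km
Rhumb line: Δψ = +1.3143, q = Δφ/Δψ = 0.6264, d_rh = R√(Δφ²+q²Δλ²) = 7382.5 km
Excess = 7382.5 − 7080.3 = 302.2 ≈ 302 km

302 km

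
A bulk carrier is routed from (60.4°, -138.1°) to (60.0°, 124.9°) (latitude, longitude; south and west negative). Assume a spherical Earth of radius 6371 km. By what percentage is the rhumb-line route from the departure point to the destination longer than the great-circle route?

10.3%

Great circle: σ = 0.7628 rad → d_gc = Rσ = 4859.8 km
Rhumb: Δφ = -0.0070, Δλ = -1.6930, Δψ = -0.0140, q = Δφ/Δψ = 0.4970 → d_rh = R√(Δφ²+q²Δλ²) = 5360.4 km
Excess = (5360.4 − 4859.8) / 4859.8 = 500.6 / 4859.8 = 10.30% ≈ 10.3%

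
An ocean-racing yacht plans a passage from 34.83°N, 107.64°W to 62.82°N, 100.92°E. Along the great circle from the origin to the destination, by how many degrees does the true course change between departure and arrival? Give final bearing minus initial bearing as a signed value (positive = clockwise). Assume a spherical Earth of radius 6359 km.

-143.7°

At departure: θ₁ = atan2(sin Δλ cos φ₂, cos φ₁ sin φ₂ − sin φ₁ cos φ₂ cos Δλ) = 347.18°
At arrival: θ₂ = atan2(sin Δλ cos φ₁, −cos φ₂ sin φ₁ + sin φ₂ cos φ₁ cos Δλ) = 203.51°
Δθ = θ₂ − θ₁ = -143.7°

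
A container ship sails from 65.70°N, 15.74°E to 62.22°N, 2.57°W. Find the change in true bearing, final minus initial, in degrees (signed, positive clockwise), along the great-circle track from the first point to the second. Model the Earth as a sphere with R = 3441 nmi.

-16.5°

At departure: θ₁ = atan2(sin Δλ cos φ₂, cos φ₁ sin φ₂ − sin φ₁ cos φ₂ cos Δλ) = 255.01°
At arrival: θ₂ = atan2(sin Δλ cos φ₁, −cos φ₂ sin φ₁ + sin φ₂ cos φ₁ cos Δλ) = 238.53°
Δθ = θ₂ − θ₁ = -16.5°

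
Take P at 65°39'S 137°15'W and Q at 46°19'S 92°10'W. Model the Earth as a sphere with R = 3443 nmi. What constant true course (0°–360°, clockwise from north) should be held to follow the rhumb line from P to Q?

51.8°

Δψ = ln[tan(π/4+φ₂/2)/tan(π/4+φ₁/2)] = +0.6194
Δλ = +0.7869 rad (taken the short way round)
course = atan2(Δλ, Δψ) = 51.79°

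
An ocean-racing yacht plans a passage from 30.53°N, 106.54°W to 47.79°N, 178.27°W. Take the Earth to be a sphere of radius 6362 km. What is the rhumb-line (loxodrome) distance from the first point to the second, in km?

6414 km

Δψ = ln[tan(π/4+φ₂/2)/tan(π/4+φ₁/2)] = +0.3920;  Δφ = +0.3012 rad,  Δλ = -1.2519 rad
q = Δφ/Δψ = 0.7685
d = R·√(Δφ² + q²Δλ²) = 6362·1.00817 = 6414 km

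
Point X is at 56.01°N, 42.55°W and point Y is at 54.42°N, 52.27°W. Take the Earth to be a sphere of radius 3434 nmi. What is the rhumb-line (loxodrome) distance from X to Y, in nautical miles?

346 nmi

Rhumb course C = atan2(Δλ, Δψ) with Δψ = ln[tan(π/4+φ₂/2)/tan(π/4+φ₁/2)] = -0.0487, Δλ = -0.1696 → C = 254.00°
d = R·|Δφ| / |cos C| = 3434·0.02775 / 0.27567 = 346 nmi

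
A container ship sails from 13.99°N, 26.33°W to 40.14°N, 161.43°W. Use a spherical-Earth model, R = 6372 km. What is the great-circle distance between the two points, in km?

cos σ = sin φ₁ sin φ₂ + cos φ₁ cos φ₂ cos Δλ
      = sin(13.99°)sin(40.14°) + cos(13.99°)cos(40.14°)cos(-135.10°) = -0.3696
σ = 111.691° → d = Rσ = 6372·1.94937 = 12421 km

12421 km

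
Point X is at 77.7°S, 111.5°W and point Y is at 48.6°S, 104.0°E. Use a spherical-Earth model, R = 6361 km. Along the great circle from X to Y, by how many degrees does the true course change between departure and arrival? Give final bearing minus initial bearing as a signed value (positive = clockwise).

At departure: θ₁ = atan2(sin Δλ cos φ₂, cos φ₁ sin φ₂ − sin φ₁ cos φ₂ cos Δλ) = 209.25°
At arrival: θ₂ = atan2(sin Δλ cos φ₁, −cos φ₂ sin φ₁ + sin φ₂ cos φ₁ cos Δλ) = 350.94°
Δθ = θ₂ − θ₁ = +141.7°

+141.7°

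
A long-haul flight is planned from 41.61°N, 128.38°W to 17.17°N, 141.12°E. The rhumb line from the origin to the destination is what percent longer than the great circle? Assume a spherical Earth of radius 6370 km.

3.2%

Great circle: σ = 1.3798 rad → d_gc = Rσ = 8789.6 km
Rhumb: Δφ = -0.4266, Δλ = -1.5795, Δψ = -0.4958, q = Δφ/Δψ = 0.8604 → d_rh = R√(Δφ²+q²Δλ²) = 9073.3 km
Excess = (9073.3 − 8789.6) / 8789.6 = 283.7 / 8789.6 = 3.23% ≈ 3.2%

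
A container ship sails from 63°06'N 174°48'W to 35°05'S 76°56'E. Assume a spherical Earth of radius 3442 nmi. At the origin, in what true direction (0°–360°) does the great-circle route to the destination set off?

θ = atan2( sin Δλ·cos φ₂ ,  cos φ₁ sin φ₂ − sin φ₁ cos φ₂ cos Δλ )
  = atan2(-0.7771, -0.0313) = 267.69°

267.7°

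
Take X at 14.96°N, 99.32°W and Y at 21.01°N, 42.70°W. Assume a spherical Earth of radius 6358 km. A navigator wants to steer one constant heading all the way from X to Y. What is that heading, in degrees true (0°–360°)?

Δψ = ln[tan(π/4+φ₂/2)/tan(π/4+φ₁/2)] = +0.1111
Δλ = +0.9882 rad (taken the short way round)
course = atan2(Δλ, Δψ) = 83.59°

83.6°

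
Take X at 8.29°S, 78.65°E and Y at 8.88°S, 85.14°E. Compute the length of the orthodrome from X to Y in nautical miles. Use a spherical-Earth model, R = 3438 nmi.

387 nmi

Haversine: a = sin²(Δφ/2)+cos φ₁ cos φ₂ sin²(Δλ/2) = 0.00316;  σ = 2·atan2(√a,√(1−a))
σ = 6.444° → d = Rσ = 3438·0.11247 = 387 nmi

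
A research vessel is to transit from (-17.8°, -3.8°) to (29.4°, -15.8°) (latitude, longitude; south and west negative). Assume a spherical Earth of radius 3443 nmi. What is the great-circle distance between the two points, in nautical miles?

Haversine: a = sin²(Δφ/2)+cos φ₁ cos φ₂ sin²(Δλ/2) = 0.16934;  σ = 2·atan2(√a,√(1−a))
σ = 48.600° → d = Rσ = 3443·0.84823 = 2920 nmi

2920 nmi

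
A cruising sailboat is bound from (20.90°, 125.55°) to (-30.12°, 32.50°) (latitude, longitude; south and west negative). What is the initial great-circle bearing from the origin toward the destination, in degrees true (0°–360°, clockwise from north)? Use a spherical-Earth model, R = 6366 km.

242.4°

N = sin Δλ·cos φ₂ = -0.8638;  D = cos φ₁ sin φ₂ − sin φ₁ cos φ₂ cos Δλ = -0.4524
initial course = atan2(N, D) = 242.36°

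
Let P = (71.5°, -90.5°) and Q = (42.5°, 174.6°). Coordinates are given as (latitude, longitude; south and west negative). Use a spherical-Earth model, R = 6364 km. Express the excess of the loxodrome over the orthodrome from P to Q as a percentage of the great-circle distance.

9.2%

Great circle: σ = 0.9012 rad → d_gc = Rσ = 5735.0 km
Rhumb: Δφ = -0.5061, Δλ = -1.6563, Δψ = -0.9939, q = Δφ/Δψ = 0.5092 → d_rh = R√(Δφ²+q²Δλ²) = 6260.2 km
Excess = (6260.2 − 5735.0) / 5735.0 = 525.2 / 5735.0 = 9.16% ≈ 9.2%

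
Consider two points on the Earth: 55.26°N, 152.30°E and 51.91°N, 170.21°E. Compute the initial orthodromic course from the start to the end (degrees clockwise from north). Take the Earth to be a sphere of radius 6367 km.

100.1°

θ = atan2( sin Δλ·cos φ₂ ,  cos φ₁ sin φ₂ − sin φ₁ cos φ₂ cos Δλ )
  = atan2(+0.1897, -0.0339) = 100.12°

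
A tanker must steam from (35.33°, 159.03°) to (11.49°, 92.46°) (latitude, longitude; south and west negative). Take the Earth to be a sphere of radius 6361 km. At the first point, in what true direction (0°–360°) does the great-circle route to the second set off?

266.0°

θ = atan2( sin Δλ·cos φ₂ ,  cos φ₁ sin φ₂ − sin φ₁ cos φ₂ cos Δλ )
  = atan2(-0.8992, -0.0628) = 266.00°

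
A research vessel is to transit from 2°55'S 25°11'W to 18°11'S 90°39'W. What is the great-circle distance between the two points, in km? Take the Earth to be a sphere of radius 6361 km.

Haversine: a = sin²(Δφ/2)+cos φ₁ cos φ₂ sin²(Δλ/2) = 0.29507;  σ = 2·atan2(√a,√(1−a))
σ = 65.804° → d = Rσ = 6361·1.14850 = 7306 km

7306 km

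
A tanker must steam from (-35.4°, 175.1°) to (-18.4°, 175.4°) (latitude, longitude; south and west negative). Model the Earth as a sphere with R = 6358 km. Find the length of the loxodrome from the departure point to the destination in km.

Δψ = ln[tan(π/4+φ₂/2)/tan(π/4+φ₁/2)] = +0.3346;  Δφ = +0.2967 rad,  Δλ = +0.0052 rad
q = Δφ/Δψ = 0.8868
d = R·√(Δφ² + q²Δλ²) = 6358·0.29674 = 1887 km

1887 km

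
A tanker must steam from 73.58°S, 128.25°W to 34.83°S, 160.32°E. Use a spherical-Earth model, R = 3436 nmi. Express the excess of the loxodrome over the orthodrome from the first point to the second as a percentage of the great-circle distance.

4.7%

Great circle: σ = 0.8998 rad → d_gc = Rσ = 3091.8 nmi
Rhumb: Δφ = +0.6763, Δλ = -1.2467, Δψ = +1.2868, q = Δφ/Δψ = 0.5256 → d_rh = R√(Δφ²+q²Δλ²) = 3235.6 nmi
Excess = (3235.6 − 3091.8) / 3091.8 = 143.8 / 3091.8 = 4.651% ≈ 4.7%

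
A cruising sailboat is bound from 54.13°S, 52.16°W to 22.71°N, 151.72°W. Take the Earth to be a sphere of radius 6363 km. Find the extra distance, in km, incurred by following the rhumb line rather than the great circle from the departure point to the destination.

257 km

Great circle: cos σ = sin φ₁ sin φ₂ + cos φ₁ cos φ₂ cos Δλ,  σ = 1.9852 rad → d_gc = 12631.7 km
Rhumb line: Δψ = +1.5352, q = Δφ/Δψ = 0.8736, d_rh = R√(Δφ²+q²Δλ²) = 12888.4 km
Excess = 12888.4 − 12631.7 = 256.7 ≈ 257 km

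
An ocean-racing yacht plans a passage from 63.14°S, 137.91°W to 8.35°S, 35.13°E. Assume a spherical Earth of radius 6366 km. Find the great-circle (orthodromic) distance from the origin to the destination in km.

Haversine: a = sin²(Δφ/2)+cos φ₁ cos φ₂ sin²(Δλ/2) = 0.65709;  σ = 2·atan2(√a,√(1−a))
σ = 108.311° → d = Rσ = 6366·1.89038 = 12034 km

12034 km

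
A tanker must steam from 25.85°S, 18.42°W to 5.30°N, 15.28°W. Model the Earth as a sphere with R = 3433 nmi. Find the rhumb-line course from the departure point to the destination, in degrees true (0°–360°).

5.6°

Δψ = ln[tan(π/4+φ₂/2)/tan(π/4+φ₁/2)] = +0.5599
Δλ = +0.0548 rad (taken the short way round)
course = atan2(Δλ, Δψ) = 5.59°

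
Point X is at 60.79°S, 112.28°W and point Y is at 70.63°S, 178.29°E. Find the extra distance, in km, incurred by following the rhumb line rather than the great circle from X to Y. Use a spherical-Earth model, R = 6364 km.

Great circle: cos σ = sin φ₁ sin φ₂ + cos φ₁ cos φ₂ cos Δλ,  σ = 0.4943 rad → d_gc = 3145.7 km
Rhumb line: Δψ = -0.4232, q = Δφ/Δψ = 0.4058, d_rh = R√(Δφ²+q²Δλ²) = 3315.0 km
Excess = 3315.0 − 3145.7 = 169.3 ≈ 169 km

169 km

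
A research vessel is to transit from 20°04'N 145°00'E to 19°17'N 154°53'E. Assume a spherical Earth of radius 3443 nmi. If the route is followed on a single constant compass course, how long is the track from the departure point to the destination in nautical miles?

561 nmi

Rhumb course C = atan2(Δλ, Δψ) with Δψ = ln[tan(π/4+φ₂/2)/tan(π/4+φ₁/2)] = -0.0145, Δλ = +0.1725 → C = 94.81°
d = R·|Δφ| / |cos C| = 3443·0.01367 / 0.08388 = 561 nmi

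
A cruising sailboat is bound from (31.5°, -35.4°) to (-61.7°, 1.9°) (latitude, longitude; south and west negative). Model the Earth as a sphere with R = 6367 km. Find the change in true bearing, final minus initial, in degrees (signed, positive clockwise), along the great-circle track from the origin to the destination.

Initial bearing θ₁ = atan2(sin Δλ cos φ₂, cos φ₁ sin φ₂ − sin φ₁ cos φ₂ cos Δλ) = 163.14°
Final bearing θ₂ = (initial bearing from the destination back to the start) + 180° = 148.55°
Δθ = θ₂ − θ₁ = -14.6°

-14.6°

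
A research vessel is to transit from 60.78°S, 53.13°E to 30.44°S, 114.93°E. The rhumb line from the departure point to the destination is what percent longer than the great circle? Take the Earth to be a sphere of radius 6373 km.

2.7%

Great circle: σ = 0.8749 rad → d_gc = Rσ = 5575.9 km
Rhumb: Δφ = +0.5295, Δλ = +1.0786, Δψ = +0.7863, q = Δφ/Δψ = 0.6734 → d_rh = R√(Δφ²+q²Δλ²) = 5728.7 km
Excess = (5728.7 − 5575.9) / 5575.9 = 152.8 / 5575.9 = 2.74% ≈ 2.7%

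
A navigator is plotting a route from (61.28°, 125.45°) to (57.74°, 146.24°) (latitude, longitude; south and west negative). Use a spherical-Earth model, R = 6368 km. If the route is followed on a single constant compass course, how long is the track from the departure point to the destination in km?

1235 km

Δψ = ln[tan(π/4+φ₂/2)/tan(π/4+φ₁/2)] = -0.1219;  Δφ = -0.0618 rad,  Δλ = +0.3629 rad
q = Δφ/Δψ = 0.5068
d = R·√(Δφ² + q²Δλ²) = 6368·0.19401 = 1235 km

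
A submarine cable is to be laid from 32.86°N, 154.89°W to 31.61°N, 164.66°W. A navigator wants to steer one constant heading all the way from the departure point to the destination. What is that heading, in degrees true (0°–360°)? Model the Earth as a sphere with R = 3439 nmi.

261.4°

Meridional parts: M(φ₁)=+0.6078, M(φ₂)=+0.5820 → ΔM = -0.0258;  Δλ = -0.1705 rad
tan C = Δλ / ΔM = +6.6111 → C = 261.40°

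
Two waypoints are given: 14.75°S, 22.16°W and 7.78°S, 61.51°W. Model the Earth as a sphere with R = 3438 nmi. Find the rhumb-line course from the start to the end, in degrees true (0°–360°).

Meridional parts: M(φ₁)=-0.2603, M(φ₂)=-0.1362 → ΔM = +0.1241;  Δλ = -0.6868 rad
tan C = Δλ / ΔM = -5.5332 → C = 280.24°

280.2°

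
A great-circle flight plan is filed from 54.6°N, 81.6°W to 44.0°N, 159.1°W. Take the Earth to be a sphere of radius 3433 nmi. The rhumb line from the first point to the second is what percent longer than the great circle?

4.9%

Great circle: σ = 0.8547 rad → d_gc = Rσ = 2934.3 nmi
Rhumb: Δφ = -0.1850, Δλ = -1.3526, Δψ = -0.2852, q = Δφ/Δψ = 0.6486 → d_rh = R√(Δφ²+q²Δλ²) = 3078.2 nmi
Excess = (3078.2 − 2934.3) / 2934.3 = 143.9 / 2934.3 = 4.90% ≈ 4.9%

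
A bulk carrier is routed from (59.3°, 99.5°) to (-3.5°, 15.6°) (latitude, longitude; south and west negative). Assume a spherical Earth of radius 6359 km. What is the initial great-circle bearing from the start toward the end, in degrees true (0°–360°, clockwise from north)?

N = sin Δλ·cos φ₂ = -0.9925;  D = cos φ₁ sin φ₂ − sin φ₁ cos φ₂ cos Δλ = -0.1224
initial course = atan2(N, D) = 262.97°

263.0°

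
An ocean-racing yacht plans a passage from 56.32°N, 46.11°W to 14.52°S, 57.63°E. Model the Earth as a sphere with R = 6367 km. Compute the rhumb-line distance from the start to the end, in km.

12587 km

Rhumb course C = atan2(Δλ, Δψ) with Δψ = ln[tan(π/4+φ₂/2)/tan(π/4+φ₁/2)] = -1.4513, Δλ = +1.8106 → C = 128.71°
d = R·|Δφ| / |cos C| = 6367·1.23639 / 0.62542 = 12587 km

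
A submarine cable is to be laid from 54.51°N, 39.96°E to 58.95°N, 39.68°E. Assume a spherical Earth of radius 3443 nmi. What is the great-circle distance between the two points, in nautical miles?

cos σ = sin φ₁ sin φ₂ + cos φ₁ cos φ₂ cos Δλ
      = sin(54.51°)sin(58.95°) + cos(54.51°)cos(58.95°)cos(-0.28°) = 0.9970
σ = 4.443° → d = Rσ = 3443·0.07754 = 267 nmi

267 nmi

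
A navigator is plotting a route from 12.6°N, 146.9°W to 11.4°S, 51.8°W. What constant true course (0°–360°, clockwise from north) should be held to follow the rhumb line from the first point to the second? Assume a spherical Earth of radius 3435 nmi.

Meridional parts: M(φ₁)=+0.2217, M(φ₂)=-0.2003 → ΔM = -0.4220;  Δλ = +1.6598 rad
tan C = Δλ / ΔM = -3.9332 → C = 104.26°

104.3°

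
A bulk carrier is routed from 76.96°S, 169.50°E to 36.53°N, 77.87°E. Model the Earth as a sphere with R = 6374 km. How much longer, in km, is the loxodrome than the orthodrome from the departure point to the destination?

Great circle: cos σ = sin φ₁ sin φ₂ + cos φ₁ cos φ₂ cos Δλ,  σ = 2.1957 rad → d_gc = 13995.6 km
Rhumb line: Δψ = +2.8548, q = Δφ/Δψ = 0.6938, d_rh = R√(Δφ²+q²Δλ²) = 14471.6 km
Excess = 14471.6 − 13995.6 = 476.0 ≈ 476 km

476 km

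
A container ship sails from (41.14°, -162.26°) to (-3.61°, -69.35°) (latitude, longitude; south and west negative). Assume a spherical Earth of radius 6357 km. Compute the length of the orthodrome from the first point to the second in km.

10492 km

Haversine: a = sin²(Δφ/2)+cos φ₁ cos φ₂ sin²(Δλ/2) = 0.53979;  σ = 2·atan2(√a,√(1−a))
σ = 94.565° → d = Rσ = 6357·1.65046 = 10492 km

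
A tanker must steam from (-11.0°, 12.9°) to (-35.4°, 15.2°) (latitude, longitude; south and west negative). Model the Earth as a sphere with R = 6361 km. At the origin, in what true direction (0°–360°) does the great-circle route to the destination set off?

175.5°

θ = atan2( sin Δλ·cos φ₂ ,  cos φ₁ sin φ₂ − sin φ₁ cos φ₂ cos Δλ )
  = atan2(+0.0327, -0.4132) = 175.47°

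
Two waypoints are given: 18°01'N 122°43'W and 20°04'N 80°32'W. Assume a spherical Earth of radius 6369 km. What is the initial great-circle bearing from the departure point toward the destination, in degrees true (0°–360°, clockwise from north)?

θ = atan2( sin Δλ·cos φ₂ ,  cos φ₁ sin φ₂ − sin φ₁ cos φ₂ cos Δλ )
  = atan2(+0.6307, +0.1110) = 80.02°

80.0°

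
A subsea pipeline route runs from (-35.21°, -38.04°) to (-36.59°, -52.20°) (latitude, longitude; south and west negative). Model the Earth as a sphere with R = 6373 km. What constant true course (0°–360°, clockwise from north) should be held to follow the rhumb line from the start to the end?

Δψ = ln[tan(π/4+φ₂/2)/tan(π/4+φ₁/2)] = -0.0297
Δλ = -0.2471 rad (taken the short way round)
course = atan2(Δλ, Δψ) = 263.14°

263.1°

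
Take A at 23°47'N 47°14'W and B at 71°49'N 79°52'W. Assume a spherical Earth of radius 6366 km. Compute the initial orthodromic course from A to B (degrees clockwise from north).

347.6°

θ = atan2( sin Δλ·cos φ₂ ,  cos φ₁ sin φ₂ − sin φ₁ cos φ₂ cos Δλ )
  = atan2(-0.1683, +0.7634) = 347.57°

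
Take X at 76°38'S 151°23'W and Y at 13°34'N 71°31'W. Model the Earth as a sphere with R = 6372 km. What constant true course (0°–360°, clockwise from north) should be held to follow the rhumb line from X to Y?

Δψ = ln[tan(π/4+φ₂/2)/tan(π/4+φ₁/2)] = +2.3831
Δλ = +1.3939 rad (taken the short way round)
course = atan2(Δλ, Δψ) = 30.32°

30.3°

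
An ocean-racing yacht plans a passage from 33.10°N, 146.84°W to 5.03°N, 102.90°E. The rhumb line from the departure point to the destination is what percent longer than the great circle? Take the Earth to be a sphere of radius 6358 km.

2.6%

Great circle: σ = 1.8143 rad → d_gc = Rσ = 11535.2 km
Rhumb: Δφ = -0.4899, Δλ = -1.9244, Δψ = -0.5249, q = Δφ/Δψ = 0.9333 → d_rh = R√(Δφ²+q²Δλ²) = 11836.9 km
Excess = (11836.9 − 11535.2) / 11535.2 = 301.7 / 11535.2 = 2.62% ≈ 2.6%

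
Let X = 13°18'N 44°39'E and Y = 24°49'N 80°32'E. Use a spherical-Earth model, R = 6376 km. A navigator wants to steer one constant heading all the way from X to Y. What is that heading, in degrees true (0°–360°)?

Meridional parts: M(φ₁)=+0.2342, M(φ₂)=+0.4473 → ΔM = +0.2131;  Δλ = +0.6263 rad
tan C = Δλ / ΔM = +2.9388 → C = 71.21°

71.2°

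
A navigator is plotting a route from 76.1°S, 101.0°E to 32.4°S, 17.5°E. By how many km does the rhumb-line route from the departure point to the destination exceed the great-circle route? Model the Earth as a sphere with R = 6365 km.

411 km

Great circle: cos σ = sin φ₁ sin φ₂ + cos φ₁ cos φ₂ cos Δλ,  σ = 0.9967 rad → d_gc = 6343.8 km
Rhumb line: Δψ = +1.5063, q = Δφ/Δψ = 0.5064, d_rh = R√(Δφ²+q²Δλ²) = 6754.9 km
Excess = 6754.9 − 6343.8 = 411.1 ≈ 411 km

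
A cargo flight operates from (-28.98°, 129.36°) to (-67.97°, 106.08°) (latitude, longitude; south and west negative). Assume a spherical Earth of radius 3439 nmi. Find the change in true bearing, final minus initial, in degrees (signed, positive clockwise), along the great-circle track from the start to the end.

Initial bearing θ₁ = atan2(sin Δλ cos φ₂, cos φ₁ sin φ₂ − sin φ₁ cos φ₂ cos Δλ) = 192.96°
Final bearing θ₂ = (initial bearing from the destination back to the start) + 180° = 211.55°
Δθ = θ₂ − θ₁ = +18.6°

+18.6°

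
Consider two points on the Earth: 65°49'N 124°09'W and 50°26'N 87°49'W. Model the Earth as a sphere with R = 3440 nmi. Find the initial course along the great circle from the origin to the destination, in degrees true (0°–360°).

112.0°

N = sin Δλ·cos φ₂ = +0.3774;  D = cos φ₁ sin φ₂ − sin φ₁ cos φ₂ cos Δλ = -0.1523
initial course = atan2(N, D) = 111.98°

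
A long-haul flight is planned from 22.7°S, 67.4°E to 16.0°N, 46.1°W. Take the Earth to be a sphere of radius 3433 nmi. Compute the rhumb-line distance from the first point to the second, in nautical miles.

Rhumb course C = atan2(Δλ, Δψ) with Δψ = ln[tan(π/4+φ₂/2)/tan(π/4+φ₁/2)] = +0.6899, Δλ = -1.9809 → C = 289.20°
d = R·|Δφ| / |cos C| = 3433·0.67544 / 0.32891 = 7050 nmi

7050 nmi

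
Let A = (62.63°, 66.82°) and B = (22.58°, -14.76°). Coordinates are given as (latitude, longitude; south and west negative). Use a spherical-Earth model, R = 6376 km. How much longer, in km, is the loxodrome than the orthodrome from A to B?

Great circle: cos σ = sin φ₁ sin φ₂ + cos φ₁ cos φ₂ cos Δλ,  σ = 1.1558 rad → d_gc = 7369.7 km
Rhumb line: Δψ = -1.0079, q = Δφ/Δψ = 0.6935, d_rh = R√(Δφ²+q²Δλ²) = 7713.7 km
Excess = 7713.7 − 7369.7 = 344.0 ≈ 344 km

344 km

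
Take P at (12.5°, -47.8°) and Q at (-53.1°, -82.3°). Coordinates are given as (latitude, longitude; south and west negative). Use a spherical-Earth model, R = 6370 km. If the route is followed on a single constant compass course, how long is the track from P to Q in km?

8019 km

Δψ = ln[tan(π/4+φ₂/2)/tan(π/4+φ₁/2)] = -1.3177;  Δφ = -1.1449 rad,  Δλ = -0.6021 rad
q = Δφ/Δψ = 0.8689
d = R·√(Δφ² + q²Δλ²) = 6370·1.25882 = 8019 km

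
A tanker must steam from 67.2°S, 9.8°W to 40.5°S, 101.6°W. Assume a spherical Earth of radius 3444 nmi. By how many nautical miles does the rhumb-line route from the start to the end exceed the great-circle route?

Great circle: cos σ = sin φ₁ sin φ₂ + cos φ₁ cos φ₂ cos Δλ,  σ = 0.9404 rad → d_gc = 3238.82 nmi
Rhumb line: Δψ = +0.8270, q = Δφ/Δψ = 0.5635, d_rh = R√(Δφ²+q²Δλ²) = 3499.26 nmi
Excess = 3499.26 − 3238.82 = 260.44 ≈ 260 nmi

260 nmi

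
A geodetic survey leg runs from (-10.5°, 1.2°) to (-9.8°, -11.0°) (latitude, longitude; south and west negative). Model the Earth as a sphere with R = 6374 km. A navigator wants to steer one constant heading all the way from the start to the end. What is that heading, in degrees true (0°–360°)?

Meridional parts: M(φ₁)=-0.1843, M(φ₂)=-0.1719 → ΔM = +0.0124;  Δλ = -0.2129 rad
tan C = Δλ / ΔM = -17.1557 → C = 273.34°

273.3°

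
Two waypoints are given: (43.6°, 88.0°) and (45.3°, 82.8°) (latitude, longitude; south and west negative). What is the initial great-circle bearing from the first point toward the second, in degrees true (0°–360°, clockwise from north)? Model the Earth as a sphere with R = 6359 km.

N = sin Δλ·cos φ₂ = -0.0638;  D = cos φ₁ sin φ₂ − sin φ₁ cos φ₂ cos Δλ = +0.0317
initial course = atan2(N, D) = 296.41°

296.4°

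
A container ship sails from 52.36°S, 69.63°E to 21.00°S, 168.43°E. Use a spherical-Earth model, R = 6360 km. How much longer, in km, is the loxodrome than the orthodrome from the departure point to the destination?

Great circle: cos σ = sin φ₁ sin φ₂ + cos φ₁ cos φ₂ cos Δλ,  σ = 1.3730 rad → d_gc = 8732.0 km
Rhumb line: Δψ = +0.7014, q = Δφ/Δψ = 0.7804, d_rh = R√(Δφ²+q²Δλ²) = 9239.1 km
Excess = 9239.1 − 8732.0 = 507.1 ≈ 507 km

507 km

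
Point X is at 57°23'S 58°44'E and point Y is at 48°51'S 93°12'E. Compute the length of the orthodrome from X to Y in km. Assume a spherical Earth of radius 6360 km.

cos σ = sin φ₁ sin φ₂ + cos φ₁ cos φ₂ cos Δλ
      = sin(-57.38°)sin(-48.85°) + cos(-57.38°)cos(-48.85°)cos(34.47°) = 0.9267
σ = 22.079° → d = Rσ = 6360·0.38535 = 2451 km

2451 km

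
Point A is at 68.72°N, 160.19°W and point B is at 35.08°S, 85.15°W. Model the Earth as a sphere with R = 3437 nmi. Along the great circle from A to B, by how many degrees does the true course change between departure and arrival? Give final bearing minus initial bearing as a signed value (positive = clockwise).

At departure: θ₁ = atan2(sin Δλ cos φ₂, cos φ₁ sin φ₂ − sin φ₁ cos φ₂ cos Δλ) = 117.15°
At arrival: θ₂ = atan2(sin Δλ cos φ₁, −cos φ₂ sin φ₁ + sin φ₂ cos φ₁ cos Δλ) = 156.76°
Δθ = θ₂ − θ₁ = +39.6°

+39.6°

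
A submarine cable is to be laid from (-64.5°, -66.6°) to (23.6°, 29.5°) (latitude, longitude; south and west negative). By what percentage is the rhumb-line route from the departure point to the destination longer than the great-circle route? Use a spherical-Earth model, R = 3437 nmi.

3.0%

Great circle: σ = 1.9859 rad → d_gc = Rσ = 6825.5 nmi
Rhumb: Δφ = +1.5376, Δλ = +1.6773, Δψ = +1.9101, q = Δφ/Δψ = 0.8050 → d_rh = R√(Δφ²+q²Δλ²) = 7033.2 nmi
Excess = (7033.2 − 6825.5) / 6825.5 = 207.7 / 6825.5 = 3.04% ≈ 3.0%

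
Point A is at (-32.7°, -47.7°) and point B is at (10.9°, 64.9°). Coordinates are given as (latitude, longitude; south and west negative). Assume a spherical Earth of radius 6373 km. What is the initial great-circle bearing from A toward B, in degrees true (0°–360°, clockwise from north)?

92.8°

N = sin Δλ·cos φ₂ = +0.9066;  D = cos φ₁ sin φ₂ − sin φ₁ cos φ₂ cos Δλ = -0.0447
initial course = atan2(N, D) = 92.83°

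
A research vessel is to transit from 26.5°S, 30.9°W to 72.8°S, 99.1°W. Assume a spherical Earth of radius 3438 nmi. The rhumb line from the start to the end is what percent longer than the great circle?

3.8%

Great circle: σ = 1.0186 rad → d_gc = Rσ = 3502.1 nmi
Rhumb: Δφ = -0.8081, Δλ = -1.1903, Δψ = -1.4090, q = Δφ/Δψ = 0.5735 → d_rh = R√(Δφ²+q²Δλ²) = 3636.9 nmi
Excess = (3636.9 − 3502.1) / 3502.1 = 134.8 / 3502.1 = 3.849% ≈ 3.8%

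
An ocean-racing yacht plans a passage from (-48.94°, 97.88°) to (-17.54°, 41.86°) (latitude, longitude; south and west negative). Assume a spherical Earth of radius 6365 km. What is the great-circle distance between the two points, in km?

Haversine: a = sin²(Δφ/2)+cos φ₁ cos φ₂ sin²(Δλ/2) = 0.21136;  σ = 2·atan2(√a,√(1−a))
σ = 54.740° → d = Rσ = 6365·0.95539 = 6081 km

6081 km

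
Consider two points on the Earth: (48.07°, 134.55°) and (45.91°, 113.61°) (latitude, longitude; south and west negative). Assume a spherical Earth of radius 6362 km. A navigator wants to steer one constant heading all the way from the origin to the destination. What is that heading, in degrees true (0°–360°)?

Meridional parts: M(φ₁)=+0.9593, M(φ₂)=+0.9040 → ΔM = -0.0553;  Δλ = -0.3655 rad
tan C = Δλ / ΔM = +6.6115 → C = 261.40°

261.4°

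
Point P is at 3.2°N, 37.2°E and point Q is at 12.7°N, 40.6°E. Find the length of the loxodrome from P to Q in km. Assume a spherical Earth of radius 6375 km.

Δψ = ln[tan(π/4+φ₂/2)/tan(π/4+φ₁/2)] = +0.1676;  Δφ = +0.1658 rad,  Δλ = +0.0593 rad
q = Δφ/Δψ = 0.9892
d = R·√(Δφ² + q²Δλ²) = 6375·0.17589 = 1121 km

1121 km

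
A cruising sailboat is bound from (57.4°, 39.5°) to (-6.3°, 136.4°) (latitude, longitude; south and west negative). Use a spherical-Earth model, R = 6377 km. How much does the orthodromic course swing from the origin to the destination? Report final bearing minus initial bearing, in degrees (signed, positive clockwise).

At departure: θ₁ = atan2(sin Δλ cos φ₂, cos φ₁ sin φ₂ − sin φ₁ cos φ₂ cos Δλ) = 87.59°
At arrival: θ₂ = atan2(sin Δλ cos φ₁, −cos φ₂ sin φ₁ + sin φ₂ cos φ₁ cos Δλ) = 147.21°
Δθ = θ₂ − θ₁ = +59.6°

+59.6°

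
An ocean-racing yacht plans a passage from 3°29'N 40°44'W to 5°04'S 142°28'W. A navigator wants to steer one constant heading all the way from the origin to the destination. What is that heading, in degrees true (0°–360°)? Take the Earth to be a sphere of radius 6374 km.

265.2°

Meridional parts: M(φ₁)=+0.0608, M(φ₂)=-0.0885 → ΔM = -0.1494;  Δλ = -1.7756 rad
tan C = Δλ / ΔM = +11.8865 → C = 265.19°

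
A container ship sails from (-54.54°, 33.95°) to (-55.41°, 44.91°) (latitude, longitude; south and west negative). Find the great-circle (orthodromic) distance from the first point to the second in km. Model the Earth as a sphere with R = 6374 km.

706 km

cos σ = sin φ₁ sin φ₂ + cos φ₁ cos φ₂ cos Δλ
      = sin(-54.54°)sin(-55.41°) + cos(-54.54°)cos(-55.41°)cos(10.96°) = 0.9939
σ = 6.343° → d = Rσ = 6374·0.11071 = 706 km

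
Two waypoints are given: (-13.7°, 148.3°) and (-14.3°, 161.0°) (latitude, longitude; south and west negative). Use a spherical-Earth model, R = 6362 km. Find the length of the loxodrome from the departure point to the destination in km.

Δψ = ln[tan(π/4+φ₂/2)/tan(π/4+φ₁/2)] = -0.0108;  Δφ = -0.0105 rad,  Δλ = +0.2217 rad
q = Δφ/Δψ = 0.9703
d = R·√(Δφ² + q²Δλ²) = 6362·0.21533 = 1370 km

1370 km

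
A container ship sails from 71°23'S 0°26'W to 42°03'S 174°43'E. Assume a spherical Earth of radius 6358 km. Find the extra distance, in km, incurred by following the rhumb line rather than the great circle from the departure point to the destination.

Great circle: cos σ = sin φ₁ sin φ₂ + cos φ₁ cos φ₂ cos Δλ,  σ = 1.1609 rad → d_gc = 7380.9 km
Rhumb line: Δψ = +0.9981, q = Δφ/Δψ = 0.5129, d_rh = R√(Δφ²+q²Δλ²) = 10487.2 km
Excess = 10487.2 − 7380.9 = 3106.3 ≈ 3106 km

3106 km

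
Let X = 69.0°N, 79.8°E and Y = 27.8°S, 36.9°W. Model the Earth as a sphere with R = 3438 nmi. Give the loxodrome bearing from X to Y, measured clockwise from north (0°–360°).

Δψ = ln[tan(π/4+φ₂/2)/tan(π/4+φ₁/2)] = -2.1910
Δλ = -2.0368 rad (taken the short way round)
course = atan2(Δλ, Δψ) = 222.91°

222.9°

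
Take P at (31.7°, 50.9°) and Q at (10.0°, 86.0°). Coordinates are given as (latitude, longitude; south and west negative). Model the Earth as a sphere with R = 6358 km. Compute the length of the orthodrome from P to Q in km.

Haversine: a = sin²(Δφ/2)+cos φ₁ cos φ₂ sin²(Δλ/2) = 0.11162;  σ = 2·atan2(√a,√(1−a))
σ = 39.035° → d = Rσ = 6358·0.68129 = 4332 km

4332 km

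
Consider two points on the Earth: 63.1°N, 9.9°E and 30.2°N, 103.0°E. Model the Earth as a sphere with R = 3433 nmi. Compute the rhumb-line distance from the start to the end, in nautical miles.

4149 nmi

Rhumb course C = atan2(Δλ, Δψ) with Δψ = ln[tan(π/4+φ₂/2)/tan(π/4+φ₁/2)] = -0.8773, Δλ = +1.6249 → C = 118.36°
d = R·|Δφ| / |cos C| = 3433·0.57421 / 0.47509 = 4149 nmi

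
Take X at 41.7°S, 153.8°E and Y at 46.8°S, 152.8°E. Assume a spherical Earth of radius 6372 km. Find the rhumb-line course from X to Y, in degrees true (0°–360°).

Meridional parts: M(φ₁)=-0.8021, M(φ₂)=-0.9265 → ΔM = -0.1244;  Δλ = -0.0175 rad
tan C = Δλ / ΔM = +0.1403 → C = 187.99°

188.0°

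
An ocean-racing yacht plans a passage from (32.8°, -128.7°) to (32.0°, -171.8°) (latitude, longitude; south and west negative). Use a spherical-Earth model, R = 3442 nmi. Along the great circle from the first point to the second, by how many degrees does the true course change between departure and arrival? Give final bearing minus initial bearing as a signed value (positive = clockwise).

Initial bearing θ₁ = atan2(sin Δλ cos φ₂, cos φ₁ sin φ₂ − sin φ₁ cos φ₂ cos Δλ) = 280.75°
Final bearing θ₂ = (initial bearing from the destination back to the start) + 180° = 256.85°
Δθ = θ₂ − θ₁ = -23.9°

-23.9°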